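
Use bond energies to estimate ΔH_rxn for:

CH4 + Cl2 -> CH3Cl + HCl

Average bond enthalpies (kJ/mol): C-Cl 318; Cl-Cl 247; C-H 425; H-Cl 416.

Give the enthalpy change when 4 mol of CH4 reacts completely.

ΔH = −248 kJ

Bonds broken (reactants):
  C-H: 4 × 425 = 1700
  Cl-Cl: 1 × 247 = 247
  Σ(broken) = 1947 kJ
Bonds formed (products):
  C-Cl: 1 × 318 = 318
  C-H: 3 × 425 = 1275
  H-Cl: 1 × 416 = 416
  Σ(formed) = 2009 kJ
ΔH = Σ(broken) − Σ(formed) = 1947 − 2009 = −62 kJ
For 4× the reaction as written: 4 × (−62) = −248 kJ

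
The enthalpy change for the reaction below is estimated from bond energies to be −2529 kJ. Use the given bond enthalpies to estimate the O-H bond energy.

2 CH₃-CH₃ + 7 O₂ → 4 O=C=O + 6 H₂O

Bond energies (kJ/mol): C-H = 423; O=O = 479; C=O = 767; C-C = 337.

D(O-H) ≈ 458 kJ/mol

Let D be the O-H bond energy.
Σ(broken) = 2×337 + 12×423 + 7×479 = 9103
Σ(formed) = 8×767 + 12×D = 6136 + 12D
ΔH = Σ(broken) − Σ(formed) = (9103) − (6136 + 12D) = +2967 − 12D
Setting this equal to −2529 kJ gives 12D = 5496, so D = 458 kJ/mol.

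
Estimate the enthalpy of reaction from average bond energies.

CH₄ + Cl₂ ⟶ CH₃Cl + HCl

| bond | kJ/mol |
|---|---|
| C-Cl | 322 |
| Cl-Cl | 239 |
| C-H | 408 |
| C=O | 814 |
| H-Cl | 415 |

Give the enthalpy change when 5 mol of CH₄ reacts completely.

Bonds broken (reactants):
  C-H: 4 × 408 = 1632
  Cl-Cl: 1 × 239 = 239
  Σ(broken) = 1871 kJ
Bonds formed (products):
  C-Cl: 1 × 322 = 322
  C-H: 3 × 408 = 1224
  H-Cl: 1 × 415 = 415
  Σ(formed) = 1961 kJ
ΔH = Σ(broken) − Σ(formed) = 1871 − 1961 = −90 kJ
For 5× the reaction as written: 5 × (−90) = −450 kJ

ΔH = −450 kJ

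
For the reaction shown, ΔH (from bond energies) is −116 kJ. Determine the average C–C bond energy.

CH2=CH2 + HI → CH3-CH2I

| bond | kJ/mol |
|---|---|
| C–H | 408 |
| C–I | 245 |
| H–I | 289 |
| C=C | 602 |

Let D be the C–C bond energy.
Σ(broken) = 4×408 + 1×602 + 1×289 = 2523
Σ(formed) = 1×D + 5×408 + 1×245 = 2285 + D
ΔH = Σ(broken) − Σ(formed) = (2523) − (2285 + D) = +238 − D
Setting this equal to −116 kJ gives D = 354 kJ/mol.

D(C–C) ≈ 354 kJ/mol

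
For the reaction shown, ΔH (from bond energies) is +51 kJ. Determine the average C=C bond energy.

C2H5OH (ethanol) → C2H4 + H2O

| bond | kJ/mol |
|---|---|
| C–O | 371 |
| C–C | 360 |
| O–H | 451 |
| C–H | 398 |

Let D be the C=C bond energy.
Σ(broken) = 1×360 + 5×398 + 1×371 + 1×451 = 3172
Σ(formed) = 4×398 + 1×D + 2×451 = 2494 + D
ΔH = Σ(broken) − Σ(formed) = (3172) − (2494 + D) = +678 − D
Setting this equal to +51 kJ gives D = 627 kJ/mol.

D(C=C) ≈ 627 kJ/mol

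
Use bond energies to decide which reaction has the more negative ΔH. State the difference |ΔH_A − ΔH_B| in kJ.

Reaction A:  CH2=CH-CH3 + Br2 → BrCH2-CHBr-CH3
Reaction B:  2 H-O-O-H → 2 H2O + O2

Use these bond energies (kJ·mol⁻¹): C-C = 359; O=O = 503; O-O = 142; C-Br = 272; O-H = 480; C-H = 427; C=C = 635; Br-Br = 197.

Reaction A:
  Bonds broken (reactants):
    Br-Br: 1 × 197 = 197
    C-C: 1 × 359 = 359
    C-H: 6 × 427 = 2562
    C=C: 1 × 635 = 635
    Σ(broken) = 3753 kJ
  Bonds formed (products):
    C-Br: 2 × 272 = 544
    C-C: 2 × 359 = 718
    C-H: 6 × 427 = 2562
    Σ(formed) = 3824 kJ
  ΔH_A = 3753 − 3824 = −71 kJ
Reaction B:
  Bonds broken (reactants):
    O-H: 4 × 480 = 1920
    O-O: 2 × 142 = 284
    Σ(broken) = 2204 kJ
  Bonds formed (products):
    O-H: 4 × 480 = 1920
    O=O: 1 × 503 = 503
    Σ(formed) = 2423 kJ
  ΔH_B = 2204 − 2423 = −219 kJ
ΔH_A − ΔH_B = +148 kJ, so reaction B has the more negative ΔH; |ΔH_A − ΔH_B| = 148 kJ.

Reaction B, by 148 kJ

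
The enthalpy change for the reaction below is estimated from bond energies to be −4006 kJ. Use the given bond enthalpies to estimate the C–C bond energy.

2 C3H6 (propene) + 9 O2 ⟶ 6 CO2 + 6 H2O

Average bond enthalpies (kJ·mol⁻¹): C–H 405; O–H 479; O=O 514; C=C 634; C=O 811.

Let D be the C–C bond energy.
Σ(broken) = 2×D + 12×405 + 2×634 + 9×514 = 10754 + 2D
Σ(formed) = 12×811 + 12×479 = 15480
ΔH = Σ(broken) − Σ(formed) = (10754 + 2D) − (15480) = −4726 + 2D
Setting this equal to −4006 kJ gives 2D = 720, so D = 360 kJ/mol.

D(C–C) ≈ 360 kJ/mol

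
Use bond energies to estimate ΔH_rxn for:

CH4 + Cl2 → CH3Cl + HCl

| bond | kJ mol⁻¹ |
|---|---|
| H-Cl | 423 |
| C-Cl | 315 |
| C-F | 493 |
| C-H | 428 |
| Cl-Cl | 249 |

ΔH ≈ −61 kJ

Bonds broken (reactants):
  C-H: 4 × 428 = 1712
  Cl-Cl: 1 × 249 = 249
  Σ(broken) = 1961 kJ
Bonds formed (products):
  C-Cl: 1 × 315 = 315
  C-H: 3 × 428 = 1284
  H-Cl: 1 × 423 = 423
  Σ(formed) = 2022 kJ
ΔH = Σ(broken) − Σ(formed) = 1961 − 2022 = −61 kJ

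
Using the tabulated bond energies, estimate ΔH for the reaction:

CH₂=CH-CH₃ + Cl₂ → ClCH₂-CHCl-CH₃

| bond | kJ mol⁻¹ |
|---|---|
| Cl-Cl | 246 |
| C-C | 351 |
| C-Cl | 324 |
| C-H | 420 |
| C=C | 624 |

ΔH ≈ −129 kJ

Bonds broken (reactants):
  C-C: 1 × 351 = 351
  C-H: 6 × 420 = 2520
  C=C: 1 × 624 = 624
  Cl-Cl: 1 × 246 = 246
  Σ(broken) = 3741 kJ
Bonds formed (products):
  C-C: 2 × 351 = 702
  C-Cl: 2 × 324 = 648
  C-H: 6 × 420 = 2520
  Σ(formed) = 3870 kJ
ΔH = Σ(broken) − Σ(formed) = 3741 − 3870 = −129 kJ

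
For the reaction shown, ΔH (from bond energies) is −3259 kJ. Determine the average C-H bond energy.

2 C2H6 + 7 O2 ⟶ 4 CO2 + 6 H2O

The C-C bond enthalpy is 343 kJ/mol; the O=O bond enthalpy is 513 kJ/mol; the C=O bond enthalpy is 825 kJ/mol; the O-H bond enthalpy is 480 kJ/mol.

D(C-H) ≈ 402 kJ/mol

Let D be the C-H bond energy.
Σ(broken) = 2×343 + 12×D + 7×513 = 4277 + 12D
Σ(formed) = 8×825 + 12×480 = 12360
ΔH = Σ(broken) − Σ(formed) = (4277 + 12D) − (12360) = −8083 + 12D
Setting this equal to −3259 kJ gives 12D = 4824, so D = 402 kJ/mol.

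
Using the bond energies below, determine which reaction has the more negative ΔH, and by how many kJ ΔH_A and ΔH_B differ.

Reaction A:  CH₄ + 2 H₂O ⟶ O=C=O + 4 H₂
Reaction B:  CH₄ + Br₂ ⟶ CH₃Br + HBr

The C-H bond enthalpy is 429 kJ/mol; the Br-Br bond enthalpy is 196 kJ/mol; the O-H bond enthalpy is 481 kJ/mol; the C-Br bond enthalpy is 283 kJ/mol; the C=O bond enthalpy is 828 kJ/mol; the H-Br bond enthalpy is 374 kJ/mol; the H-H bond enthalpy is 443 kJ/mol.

Reaction B, by 244 kJ

Reaction A:
  Bonds broken (reactants):
    C-H: 4 × 429 = 1716
    O-H: 4 × 481 = 1924
    Σ(broken) = 3640 kJ
  Bonds formed (products):
    C=O: 2 × 828 = 1656
    H-H: 4 × 443 = 1772
    Σ(formed) = 3428 kJ
  ΔH_A = 3640 − 3428 = +212 kJ
Reaction B:
  Bonds broken (reactants):
    Br-Br: 1 × 196 = 196
    C-H: 4 × 429 = 1716
    Σ(broken) = 1912 kJ
  Bonds formed (products):
    C-Br: 1 × 283 = 283
    C-H: 3 × 429 = 1287
    H-Br: 1 × 374 = 374
    Σ(formed) = 1944 kJ
  ΔH_B = 1912 − 1944 = −32 kJ
ΔH_A − ΔH_B = +244 kJ, so reaction B has the more negative ΔH; |ΔH_A − ΔH_B| = 244 kJ.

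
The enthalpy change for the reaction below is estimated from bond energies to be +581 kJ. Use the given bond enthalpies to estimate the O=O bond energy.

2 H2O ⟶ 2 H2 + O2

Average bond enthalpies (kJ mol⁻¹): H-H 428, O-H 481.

Let D be the O=O bond energy.
Σ(broken) = 4×481 = 1924
Σ(formed) = 2×428 + 1×D = 856 + D
ΔH = Σ(broken) − Σ(formed) = (1924) − (856 + D) = +1068 − D
Setting this equal to +581 kJ gives D = 487 kJ/mol.

D(O=O) ≈ 487 kJ/mol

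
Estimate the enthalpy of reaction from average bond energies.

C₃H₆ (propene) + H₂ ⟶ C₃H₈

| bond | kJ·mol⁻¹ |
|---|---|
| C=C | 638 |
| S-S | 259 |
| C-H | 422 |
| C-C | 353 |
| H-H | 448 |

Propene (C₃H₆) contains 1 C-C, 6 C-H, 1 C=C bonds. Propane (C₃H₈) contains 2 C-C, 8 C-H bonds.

Bonds broken (reactants):
  C-C: 1 × 353 = 353
  C-H: 6 × 422 = 2532
  C=C: 1 × 638 = 638
  H-H: 1 × 448 = 448
  Σ(broken) = 3971 kJ
Bonds formed (products):
  C-C: 2 × 353 = 706
  C-H: 8 × 422 = 3376
  Σ(formed) = 4082 kJ
ΔH = Σ(broken) − Σ(formed) = 3971 − 4082 = −111 kJ

ΔH ≈ −111 kJ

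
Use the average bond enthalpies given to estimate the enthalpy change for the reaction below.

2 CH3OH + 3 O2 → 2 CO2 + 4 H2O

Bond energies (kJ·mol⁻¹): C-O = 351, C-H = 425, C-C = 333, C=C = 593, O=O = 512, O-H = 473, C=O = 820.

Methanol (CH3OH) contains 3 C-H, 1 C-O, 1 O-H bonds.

ΔH ≈ −1330 kJ

Bonds broken (reactants):
  C-H: 6 × 425 = 2550
  C-O: 2 × 351 = 702
  O-H: 2 × 473 = 946
  O=O: 3 × 512 = 1536
  Σ(broken) = 5734 kJ
Bonds formed (products):
  C=O: 4 × 820 = 3280
  O-H: 8 × 473 = 3784
  Σ(formed) = 7064 kJ
ΔH = Σ(broken) − Σ(formed) = 5734 − 7064 = −1330 kJ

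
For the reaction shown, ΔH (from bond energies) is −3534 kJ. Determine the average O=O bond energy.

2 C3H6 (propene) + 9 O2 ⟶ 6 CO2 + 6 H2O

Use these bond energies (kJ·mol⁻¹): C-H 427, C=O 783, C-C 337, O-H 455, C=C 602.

Let D be the O=O bond energy.
Σ(broken) = 2×337 + 12×427 + 2×602 + 9×D = 7002 + 9D
Σ(formed) = 12×783 + 12×455 = 14856
ΔH = Σ(broken) − Σ(formed) = (7002 + 9D) − (14856) = −7854 + 9D
Setting this equal to −3534 kJ gives 9D = 4320, so D = 480 kJ/mol.

D(O=O) ≈ 480 kJ/mol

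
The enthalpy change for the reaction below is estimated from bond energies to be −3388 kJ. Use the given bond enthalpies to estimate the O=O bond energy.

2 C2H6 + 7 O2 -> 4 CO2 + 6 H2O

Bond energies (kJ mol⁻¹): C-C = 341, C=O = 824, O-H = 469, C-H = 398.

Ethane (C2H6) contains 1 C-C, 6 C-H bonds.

Let D be the O=O bond energy.
Σ(broken) = 2×341 + 12×398 + 7×D = 5458 + 7D
Σ(formed) = 8×824 + 12×469 = 12220
ΔH = Σ(broken) − Σ(formed) = (5458 + 7D) − (12220) = −6762 + 7D
Setting this equal to −3388 kJ gives 7D = 3374, so D = 482 kJ/mol.

D(O=O) ≈ 482 kJ/mol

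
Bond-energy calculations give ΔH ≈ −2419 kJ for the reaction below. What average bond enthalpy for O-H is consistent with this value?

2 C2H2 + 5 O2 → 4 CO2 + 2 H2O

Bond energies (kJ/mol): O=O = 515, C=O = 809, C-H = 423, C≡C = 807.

Let D be the O-H bond energy.
Σ(broken) = 2×807 + 4×423 + 5×515 = 5881
Σ(formed) = 8×809 + 4×D = 6472 + 4D
ΔH = Σ(broken) − Σ(formed) = (5881) − (6472 + 4D) = −591 − 4D
Setting this equal to −2419 kJ gives 4D = 1828, so D = 457 kJ/mol.

D(O-H) ≈ 457 kJ/mol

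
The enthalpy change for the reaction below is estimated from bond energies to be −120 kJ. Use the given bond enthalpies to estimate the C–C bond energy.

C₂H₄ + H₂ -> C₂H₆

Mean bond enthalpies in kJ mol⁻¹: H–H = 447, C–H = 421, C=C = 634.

D(C–C) ≈ 359 kJ/mol

Let D be the C–C bond energy.
Σ(broken) = 4×421 + 1×634 + 1×447 = 2765
Σ(formed) = 1×D + 6×421 = 2526 + D
ΔH = Σ(broken) − Σ(formed) = (2765) − (2526 + D) = +239 − D
Setting this equal to −120 kJ gives D = 359 kJ/mol.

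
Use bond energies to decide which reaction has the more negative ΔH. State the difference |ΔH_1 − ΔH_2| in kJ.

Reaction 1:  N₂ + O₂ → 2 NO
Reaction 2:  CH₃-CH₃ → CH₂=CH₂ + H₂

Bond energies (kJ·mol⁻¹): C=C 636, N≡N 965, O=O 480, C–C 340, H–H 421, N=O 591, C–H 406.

Reaction 1:
  Bonds broken (reactants):
    N≡N: 1 × 965 = 965
    O=O: 1 × 480 = 480
    Σ(broken) = 1445 kJ
  Bonds formed (products):
    N=O: 2 × 591 = 1182
    Σ(formed) = 1182 kJ
  ΔH_1 = 1445 − 1182 = +263 kJ
Reaction 2:
  Bonds broken (reactants):
    C–C: 1 × 340 = 340
    C–H: 6 × 406 = 2436
    Σ(broken) = 2776 kJ
  Bonds formed (products):
    C–H: 4 × 406 = 1624
    C=C: 1 × 636 = 636
    H–H: 1 × 421 = 421
    Σ(formed) = 2681 kJ
  ΔH_2 = 2776 − 2681 = +95 kJ
ΔH_1 − ΔH_2 = +168 kJ, so reaction 2 has the more negative ΔH; |ΔH_1 − ΔH_2| = 168 kJ.

Reaction 2, by 168 kJ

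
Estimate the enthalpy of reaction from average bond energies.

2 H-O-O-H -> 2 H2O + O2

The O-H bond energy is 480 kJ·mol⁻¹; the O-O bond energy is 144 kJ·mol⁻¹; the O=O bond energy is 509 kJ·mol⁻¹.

ΔH ≈ −221 kJ

Bonds broken (reactants):
  O-H: 4 × 480 = 1920
  O-O: 2 × 144 = 288
  Σ(broken) = 2208 kJ
Bonds formed (products):
  O-H: 4 × 480 = 1920
  O=O: 1 × 509 = 509
  Σ(formed) = 2429 kJ
ΔH = Σ(broken) − Σ(formed) = 2208 − 2429 = −221 kJ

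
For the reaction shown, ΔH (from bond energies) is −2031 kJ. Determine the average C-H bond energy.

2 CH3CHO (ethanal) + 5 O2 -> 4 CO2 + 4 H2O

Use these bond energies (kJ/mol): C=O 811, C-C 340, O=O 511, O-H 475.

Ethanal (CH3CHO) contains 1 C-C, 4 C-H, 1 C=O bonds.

D(C-H) ≈ 425 kJ/mol

Let D be the C-H bond energy.
Σ(broken) = 2×340 + 8×D + 2×811 + 5×511 = 4857 + 8D
Σ(formed) = 8×811 + 8×475 = 10288
ΔH = Σ(broken) − Σ(formed) = (4857 + 8D) − (10288) = −5431 + 8D
Setting this equal to −2031 kJ gives 8D = 3400, so D = 425 kJ/mol.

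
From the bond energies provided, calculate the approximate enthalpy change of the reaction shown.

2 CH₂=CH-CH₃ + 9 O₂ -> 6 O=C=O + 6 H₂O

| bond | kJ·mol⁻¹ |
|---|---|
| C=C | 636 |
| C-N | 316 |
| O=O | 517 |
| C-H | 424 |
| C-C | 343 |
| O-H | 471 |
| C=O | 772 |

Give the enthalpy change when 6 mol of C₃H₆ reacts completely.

Bonds broken (reactants):
  C-C: 2 × 343 = 686
  C-H: 12 × 424 = 5088
  C=C: 2 × 636 = 1272
  O=O: 9 × 517 = 4653
  Σ(broken) = 11699 kJ
Bonds formed (products):
  C=O: 12 × 772 = 9264
  O-H: 12 × 471 = 5652
  Σ(formed) = 14916 kJ
ΔH = Σ(broken) − Σ(formed) = 11699 − 14916 = −3217 kJ
For 3× the reaction as written: 3 × (−3217) = −9651 kJ

ΔH = −9651 kJ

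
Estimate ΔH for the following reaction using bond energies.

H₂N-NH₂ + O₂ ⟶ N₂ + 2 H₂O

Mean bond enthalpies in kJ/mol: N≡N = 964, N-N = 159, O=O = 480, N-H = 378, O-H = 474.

ΔH ≈ −709 kJ

Bonds broken (reactants):
  N-H: 4 × 378 = 1512
  N-N: 1 × 159 = 159
  O=O: 1 × 480 = 480
  Σ(broken) = 2151 kJ
Bonds formed (products):
  N≡N: 1 × 964 = 964
  O-H: 4 × 474 = 1896
  Σ(formed) = 2860 kJ
ΔH = Σ(broken) − Σ(formed) = 2151 − 2860 = −709 kJ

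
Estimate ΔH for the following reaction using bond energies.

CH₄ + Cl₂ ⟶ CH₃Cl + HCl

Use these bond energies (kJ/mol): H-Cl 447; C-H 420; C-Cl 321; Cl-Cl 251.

Bonds broken (reactants):
  C-H: 4 × 420 = 1680
  Cl-Cl: 1 × 251 = 251
  Σ(broken) = 1931 kJ
Bonds formed (products):
  C-Cl: 1 × 321 = 321
  C-H: 3 × 420 = 1260
  H-Cl: 1 × 447 = 447
  Σ(formed) = 2028 kJ
ΔH = Σ(broken) − Σ(formed) = 1931 − 2028 = −97 kJ

ΔH ≈ −97 kJ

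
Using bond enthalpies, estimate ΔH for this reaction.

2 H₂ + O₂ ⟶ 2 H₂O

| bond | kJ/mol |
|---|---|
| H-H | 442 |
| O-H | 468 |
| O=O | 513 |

Bonds broken (reactants):
  H-H: 2 × 442 = 884
  O=O: 1 × 513 = 513
  Σ(broken) = 1397 kJ
Bonds formed (products):
  O-H: 4 × 468 = 1872
  Σ(formed) = 1872 kJ
ΔH = Σ(broken) − Σ(formed) = 1397 − 1872 = −475 kJ

ΔH ≈ −475 kJ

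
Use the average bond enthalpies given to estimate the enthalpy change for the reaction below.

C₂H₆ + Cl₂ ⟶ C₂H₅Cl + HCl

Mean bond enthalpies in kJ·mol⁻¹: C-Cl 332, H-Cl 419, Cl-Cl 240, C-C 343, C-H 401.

Bonds broken (reactants):
  C-C: 1 × 343 = 343
  C-H: 6 × 401 = 2406
  Cl-Cl: 1 × 240 = 240
  Σ(broken) = 2989 kJ
Bonds formed (products):
  C-C: 1 × 343 = 343
  C-Cl: 1 × 332 = 332
  C-H: 5 × 401 = 2005
  H-Cl: 1 × 419 = 419
  Σ(formed) = 3099 kJ
ΔH = Σ(broken) − Σ(formed) = 2989 − 3099 = −110 kJ

ΔH ≈ −110 kJ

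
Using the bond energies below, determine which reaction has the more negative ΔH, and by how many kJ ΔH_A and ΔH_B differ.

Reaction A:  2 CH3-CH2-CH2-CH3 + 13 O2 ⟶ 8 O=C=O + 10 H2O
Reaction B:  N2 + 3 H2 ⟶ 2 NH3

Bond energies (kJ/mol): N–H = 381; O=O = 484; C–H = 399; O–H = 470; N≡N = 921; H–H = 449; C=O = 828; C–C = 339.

Reaction A:
  Bonds broken (reactants):
    C–C: 6 × 339 = 2034
    C–H: 20 × 399 = 7980
    O=O: 13 × 484 = 6292
    Σ(broken) = 16306 kJ
  Bonds formed (products):
    C=O: 16 × 828 = 13248
    O–H: 20 × 470 = 9400
    Σ(formed) = 22648 kJ
  ΔH_A = 16306 − 22648 = −6342 kJ
Reaction B:
  Bonds broken (reactants):
    H–H: 3 × 449 = 1347
    N≡N: 1 × 921 = 921
    Σ(broken) = 2268 kJ
  Bonds formed (products):
    N–H: 6 × 381 = 2286
    Σ(formed) = 2286 kJ
  ΔH_B = 2268 − 2286 = −18 kJ
ΔH_A − ΔH_B = −6324 kJ, so reaction A has the more negative ΔH; |ΔH_A − ΔH_B| = 6324 kJ.

Reaction A, by 6324 kJ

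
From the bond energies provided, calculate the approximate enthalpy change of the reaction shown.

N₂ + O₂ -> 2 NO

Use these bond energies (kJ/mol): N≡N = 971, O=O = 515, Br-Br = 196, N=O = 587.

Bonds broken (reactants):
  N≡N: 1 × 971 = 971
  O=O: 1 × 515 = 515
  Σ(broken) = 1486 kJ
Bonds formed (products):
  N=O: 2 × 587 = 1174
  Σ(formed) = 1174 kJ
ΔH = Σ(broken) − Σ(formed) = 1486 − 1174 = +312 kJ

ΔH ≈ +312 kJ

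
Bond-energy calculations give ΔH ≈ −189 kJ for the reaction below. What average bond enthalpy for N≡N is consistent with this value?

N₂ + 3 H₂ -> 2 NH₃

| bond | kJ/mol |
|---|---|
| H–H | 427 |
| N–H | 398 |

Let D be the N≡N bond energy.
Σ(broken) = 3×427 + 1×D = 1281 + D
Σ(formed) = 6×398 = 2388
ΔH = Σ(broken) − Σ(formed) = (1281 + D) − (2388) = −1107 + D
Setting this equal to −189 kJ gives D = 918 kJ/mol.

D(N≡N) ≈ 918 kJ/mol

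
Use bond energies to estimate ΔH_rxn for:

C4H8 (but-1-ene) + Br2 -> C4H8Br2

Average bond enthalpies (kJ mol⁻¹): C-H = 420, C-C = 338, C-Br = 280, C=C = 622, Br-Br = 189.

ΔH ≈ −87 kJ

Bonds broken (reactants):
  Br-Br: 1 × 189 = 189
  C-C: 2 × 338 = 676
  C-H: 8 × 420 = 3360
  C=C: 1 × 622 = 622
  Σ(broken) = 4847 kJ
Bonds formed (products):
  C-Br: 2 × 280 = 560
  C-C: 3 × 338 = 1014
  C-H: 8 × 420 = 3360
  Σ(formed) = 4934 kJ
ΔH = Σ(broken) − Σ(formed) = 4847 − 4934 = −87 kJ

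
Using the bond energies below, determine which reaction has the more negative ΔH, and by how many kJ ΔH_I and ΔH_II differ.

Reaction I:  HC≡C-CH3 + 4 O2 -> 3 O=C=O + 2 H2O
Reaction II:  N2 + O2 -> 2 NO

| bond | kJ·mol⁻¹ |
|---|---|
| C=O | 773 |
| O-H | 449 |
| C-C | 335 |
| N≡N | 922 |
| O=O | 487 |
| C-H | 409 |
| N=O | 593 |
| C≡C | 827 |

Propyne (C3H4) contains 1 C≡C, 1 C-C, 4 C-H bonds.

Reaction I:
  Bonds broken (reactants):
    C≡C: 1 × 827 = 827
    C-C: 1 × 335 = 335
    C-H: 4 × 409 = 1636
    O=O: 4 × 487 = 1948
    Σ(broken) = 4746 kJ
  Bonds formed (products):
    C=O: 6 × 773 = 4638
    O-H: 4 × 449 = 1796
    Σ(formed) = 6434 kJ
  ΔH_I = 4746 − 6434 = −1688 kJ
Reaction II:
  Bonds broken (reactants):
    N≡N: 1 × 922 = 922
    O=O: 1 × 487 = 487
    Σ(broken) = 1409 kJ
  Bonds formed (products):
    N=O: 2 × 593 = 1186
    Σ(formed) = 1186 kJ
  ΔH_II = 1409 − 1186 = +223 kJ
ΔH_I − ΔH_II = −1911 kJ, so reaction I has the more negative ΔH; |ΔH_I − ΔH_II| = 1911 kJ.

Reaction I, by 1911 kJ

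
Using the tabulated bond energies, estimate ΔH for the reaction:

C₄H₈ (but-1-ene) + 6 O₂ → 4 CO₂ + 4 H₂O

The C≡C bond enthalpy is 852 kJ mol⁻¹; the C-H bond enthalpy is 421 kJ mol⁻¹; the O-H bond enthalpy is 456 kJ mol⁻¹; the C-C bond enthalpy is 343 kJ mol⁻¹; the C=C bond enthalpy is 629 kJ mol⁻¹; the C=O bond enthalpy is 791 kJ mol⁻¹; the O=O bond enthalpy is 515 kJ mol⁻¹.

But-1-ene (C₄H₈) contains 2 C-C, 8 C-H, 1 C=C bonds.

Bonds broken (reactants):
  C-C: 2 × 343 = 686
  C-H: 8 × 421 = 3368
  C=C: 1 × 629 = 629
  O=O: 6 × 515 = 3090
  Σ(broken) = 7773 kJ
Bonds formed (products):
  C=O: 8 × 791 = 6328
  O-H: 8 × 456 = 3648
  Σ(formed) = 9976 kJ
ΔH = Σ(broken) − Σ(formed) = 7773 − 9976 = −2203 kJ

ΔH ≈ −2203 kJ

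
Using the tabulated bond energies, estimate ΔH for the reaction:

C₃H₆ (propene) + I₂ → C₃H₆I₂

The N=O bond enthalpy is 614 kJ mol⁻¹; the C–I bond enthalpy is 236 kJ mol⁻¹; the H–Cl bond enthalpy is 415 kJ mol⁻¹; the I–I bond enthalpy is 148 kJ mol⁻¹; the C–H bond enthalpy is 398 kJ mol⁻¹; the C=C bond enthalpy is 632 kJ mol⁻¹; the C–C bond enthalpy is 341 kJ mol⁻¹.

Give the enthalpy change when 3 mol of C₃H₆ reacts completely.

Bonds broken (reactants):
  C–C: 1 × 341 = 341
  C–H: 6 × 398 = 2388
  C=C: 1 × 632 = 632
  I–I: 1 × 148 = 148
  Σ(broken) = 3509 kJ
Bonds formed (products):
  C–C: 2 × 341 = 682
  C–H: 6 × 398 = 2388
  C–I: 2 × 236 = 472
  Σ(formed) = 3542 kJ
ΔH = Σ(broken) − Σ(formed) = 3509 − 3542 = −33 kJ
For 3× the reaction as written: 3 × (−33) = −99 kJ

ΔH = −99 kJ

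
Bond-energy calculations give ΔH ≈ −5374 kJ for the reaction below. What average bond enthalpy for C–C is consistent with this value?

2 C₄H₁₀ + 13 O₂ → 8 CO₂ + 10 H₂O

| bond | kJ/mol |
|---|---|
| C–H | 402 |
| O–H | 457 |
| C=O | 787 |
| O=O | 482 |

D(C–C) ≈ 342 kJ/mol

Let D be the C–C bond energy.
Σ(broken) = 6×D + 20×402 + 13×482 = 14306 + 6D
Σ(formed) = 16×787 + 20×457 = 21732
ΔH = Σ(broken) − Σ(formed) = (14306 + 6D) − (21732) = −7426 + 6D
Setting this equal to −5374 kJ gives 6D = 2052, so D = 342 kJ/mol.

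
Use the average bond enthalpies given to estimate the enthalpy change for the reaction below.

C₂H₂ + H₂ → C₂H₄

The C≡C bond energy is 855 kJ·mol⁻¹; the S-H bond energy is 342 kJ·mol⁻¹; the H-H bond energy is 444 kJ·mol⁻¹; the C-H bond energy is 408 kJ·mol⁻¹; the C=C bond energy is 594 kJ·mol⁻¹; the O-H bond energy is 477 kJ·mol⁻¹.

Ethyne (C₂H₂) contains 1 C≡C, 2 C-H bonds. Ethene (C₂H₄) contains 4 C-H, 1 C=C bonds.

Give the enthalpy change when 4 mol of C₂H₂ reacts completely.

ΔH = −444 kJ

Bonds broken (reactants):
  C≡C: 1 × 855 = 855
  C-H: 2 × 408 = 816
  H-H: 1 × 444 = 444
  Σ(broken) = 2115 kJ
Bonds formed (products):
  C-H: 4 × 408 = 1632
  C=C: 1 × 594 = 594
  Σ(formed) = 2226 kJ
ΔH = Σ(broken) − Σ(formed) = 2115 − 2226 = −111 kJ
For 4× the reaction as written: 4 × (−111) = −444 kJ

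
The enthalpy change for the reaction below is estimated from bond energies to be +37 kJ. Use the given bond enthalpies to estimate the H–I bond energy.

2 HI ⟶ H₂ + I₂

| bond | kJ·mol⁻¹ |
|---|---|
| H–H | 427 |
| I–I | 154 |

D(H–I) ≈ 309 kJ/mol

Let D be the H–I bond energy.
Σ(broken) = 2×D = 2D
Σ(formed) = 1×427 + 1×154 = 581
ΔH = Σ(broken) − Σ(formed) = (2D) − (581) = −581 + 2D
Setting this equal to +37 kJ gives 2D = 618, so D = 309 kJ/mol.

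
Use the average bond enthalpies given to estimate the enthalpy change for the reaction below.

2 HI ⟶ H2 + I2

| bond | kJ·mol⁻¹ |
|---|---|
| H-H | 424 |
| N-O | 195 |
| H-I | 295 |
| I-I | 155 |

ΔH ≈ +11 kJ

Bonds broken (reactants):
  H-I: 2 × 295 = 590
  Σ(broken) = 590 kJ
Bonds formed (products):
  H-H: 1 × 424 = 424
  I-I: 1 × 155 = 155
  Σ(formed) = 579 kJ
ΔH = Σ(broken) − Σ(formed) = 590 − 579 = +11 kJ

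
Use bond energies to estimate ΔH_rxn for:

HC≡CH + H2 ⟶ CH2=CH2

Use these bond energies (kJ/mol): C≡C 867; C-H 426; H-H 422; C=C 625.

Bonds broken (reactants):
  C≡C: 1 × 867 = 867
  C-H: 2 × 426 = 852
  H-H: 1 × 422 = 422
  Σ(broken) = 2141 kJ
Bonds formed (products):
  C-H: 4 × 426 = 1704
  C=C: 1 × 625 = 625
  Σ(formed) = 2329 kJ
ΔH = Σ(broken) − Σ(formed) = 2141 − 2329 = −188 kJ

ΔH ≈ −188 kJ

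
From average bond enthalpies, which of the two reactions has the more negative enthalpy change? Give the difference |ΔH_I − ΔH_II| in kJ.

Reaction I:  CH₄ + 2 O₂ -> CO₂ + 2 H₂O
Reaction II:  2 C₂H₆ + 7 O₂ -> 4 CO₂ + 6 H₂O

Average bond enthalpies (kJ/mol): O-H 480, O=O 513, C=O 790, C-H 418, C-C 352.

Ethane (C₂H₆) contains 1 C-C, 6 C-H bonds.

Reaction II, by 1967 kJ

Reaction I:
  Bonds broken (reactants):
    C-H: 4 × 418 = 1672
    O=O: 2 × 513 = 1026
    Σ(broken) = 2698 kJ
  Bonds formed (products):
    C=O: 2 × 790 = 1580
    O-H: 4 × 480 = 1920
    Σ(formed) = 3500 kJ
  ΔH_I = 2698 − 3500 = −802 kJ
Reaction II:
  Bonds broken (reactants):
    C-C: 2 × 352 = 704
    C-H: 12 × 418 = 5016
    O=O: 7 × 513 = 3591
    Σ(broken) = 9311 kJ
  Bonds formed (products):
    C=O: 8 × 790 = 6320
    O-H: 12 × 480 = 5760
    Σ(formed) = 12080 kJ
  ΔH_II = 9311 − 12080 = −2769 kJ
ΔH_I − ΔH_II = +1967 kJ, so reaction II has the more negative ΔH; |ΔH_I − ΔH_II| = 1967 kJ.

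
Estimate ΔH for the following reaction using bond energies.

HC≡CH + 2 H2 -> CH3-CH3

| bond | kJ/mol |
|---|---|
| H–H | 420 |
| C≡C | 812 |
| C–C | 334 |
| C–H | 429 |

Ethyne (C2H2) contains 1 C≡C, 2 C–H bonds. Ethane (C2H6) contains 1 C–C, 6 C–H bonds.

Bonds broken (reactants):
  C≡C: 1 × 812 = 812
  C–H: 2 × 429 = 858
  H–H: 2 × 420 = 840
  Σ(broken) = 2510 kJ
Bonds formed (products):
  C–C: 1 × 334 = 334
  C–H: 6 × 429 = 2574
  Σ(formed) = 2908 kJ
ΔH = Σ(broken) − Σ(formed) = 2510 − 2908 = −398 kJ

ΔH ≈ −398 kJ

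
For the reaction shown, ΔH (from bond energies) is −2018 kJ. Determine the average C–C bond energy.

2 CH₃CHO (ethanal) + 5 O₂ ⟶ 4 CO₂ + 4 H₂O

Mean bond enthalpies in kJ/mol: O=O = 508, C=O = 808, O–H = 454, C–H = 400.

Let D be the C–C bond energy.
Σ(broken) = 2×D + 8×400 + 2×808 + 5×508 = 7356 + 2D
Σ(formed) = 8×808 + 8×454 = 10096
ΔH = Σ(broken) − Σ(formed) = (7356 + 2D) − (10096) = −2740 + 2D
Setting this equal to −2018 kJ gives 2D = 722, so D = 361 kJ/mol.

D(C–C) ≈ 361 kJ/mol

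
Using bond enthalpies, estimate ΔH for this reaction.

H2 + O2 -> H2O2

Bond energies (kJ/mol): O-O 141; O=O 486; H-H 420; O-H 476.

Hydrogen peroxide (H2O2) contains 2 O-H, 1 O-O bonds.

ΔH ≈ −187 kJ

Bonds broken (reactants):
  H-H: 1 × 420 = 420
  O=O: 1 × 486 = 486
  Σ(broken) = 906 kJ
Bonds formed (products):
  O-H: 2 × 476 = 952
  O-O: 1 × 141 = 141
  Σ(formed) = 1093 kJ
ΔH = Σ(broken) − Σ(formed) = 906 − 1093 = −187 kJ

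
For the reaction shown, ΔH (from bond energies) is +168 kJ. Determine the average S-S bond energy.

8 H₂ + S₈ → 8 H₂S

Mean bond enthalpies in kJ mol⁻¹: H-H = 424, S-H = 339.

Let D be the S-S bond energy.
Σ(broken) = 8×424 + 8×D = 3392 + 8D
Σ(formed) = 16×339 = 5424
ΔH = Σ(broken) − Σ(formed) = (3392 + 8D) − (5424) = −2032 + 8D
Setting this equal to +168 kJ gives 8D = 2200, so D = 275 kJ/mol.

D(S-S) ≈ 275 kJ/mol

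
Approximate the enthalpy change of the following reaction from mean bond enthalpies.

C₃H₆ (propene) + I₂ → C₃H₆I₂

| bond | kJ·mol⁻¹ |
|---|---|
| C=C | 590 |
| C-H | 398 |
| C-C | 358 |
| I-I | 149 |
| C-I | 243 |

Bonds broken (reactants):
  C-C: 1 × 358 = 358
  C-H: 6 × 398 = 2388
  C=C: 1 × 590 = 590
  I-I: 1 × 149 = 149
  Σ(broken) = 3485 kJ
Bonds formed (products):
  C-C: 2 × 358 = 716
  C-H: 6 × 398 = 2388
  C-I: 2 × 243 = 486
  Σ(formed) = 3590 kJ
ΔH = Σ(broken) − Σ(formed) = 3485 − 3590 = −105 kJ

ΔH ≈ −105 kJ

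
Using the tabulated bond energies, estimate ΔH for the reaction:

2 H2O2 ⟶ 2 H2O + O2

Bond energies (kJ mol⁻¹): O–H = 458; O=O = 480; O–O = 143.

ΔH ≈ −194 kJ

Bonds broken (reactants):
  O–H: 4 × 458 = 1832
  O–O: 2 × 143 = 286
  Σ(broken) = 2118 kJ
Bonds formed (products):
  O–H: 4 × 458 = 1832
  O=O: 1 × 480 = 480
  Σ(formed) = 2312 kJ
ΔH = Σ(broken) − Σ(formed) = 2118 − 2312 = −194 kJ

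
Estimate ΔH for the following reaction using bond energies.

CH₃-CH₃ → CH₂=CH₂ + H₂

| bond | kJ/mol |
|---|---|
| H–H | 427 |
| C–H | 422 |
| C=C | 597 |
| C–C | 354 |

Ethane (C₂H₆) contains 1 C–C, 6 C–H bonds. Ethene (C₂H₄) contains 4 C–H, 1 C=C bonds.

ΔH ≈ +174 kJ

Bonds broken (reactants):
  C–C: 1 × 354 = 354
  C–H: 6 × 422 = 2532
  Σ(broken) = 2886 kJ
Bonds formed (products):
  C–H: 4 × 422 = 1688
  C=C: 1 × 597 = 597
  H–H: 1 × 427 = 427
  Σ(formed) = 2712 kJ
ΔH = Σ(broken) − Σ(formed) = 2886 − 2712 = +174 kJ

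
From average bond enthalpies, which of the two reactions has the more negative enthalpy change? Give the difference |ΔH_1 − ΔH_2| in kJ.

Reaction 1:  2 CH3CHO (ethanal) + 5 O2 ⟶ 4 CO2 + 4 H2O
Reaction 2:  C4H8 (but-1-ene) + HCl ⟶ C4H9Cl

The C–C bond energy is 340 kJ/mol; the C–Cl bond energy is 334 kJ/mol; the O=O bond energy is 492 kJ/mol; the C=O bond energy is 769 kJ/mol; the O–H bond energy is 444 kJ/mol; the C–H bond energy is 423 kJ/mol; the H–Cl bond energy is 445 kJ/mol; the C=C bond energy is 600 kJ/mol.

Reaction 1, by 1590 kJ

Reaction 1:
  Bonds broken (reactants):
    C–C: 2 × 340 = 680
    C–H: 8 × 423 = 3384
    C=O: 2 × 769 = 1538
    O=O: 5 × 492 = 2460
    Σ(broken) = 8062 kJ
  Bonds formed (products):
    C=O: 8 × 769 = 6152
    O–H: 8 × 444 = 3552
    Σ(formed) = 9704 kJ
  ΔH_1 = 8062 − 9704 = −1642 kJ
Reaction 2:
  Bonds broken (reactants):
    C–C: 2 × 340 = 680
    C–H: 8 × 423 = 3384
    C=C: 1 × 600 = 600
    H–Cl: 1 × 445 = 445
    Σ(broken) = 5109 kJ
  Bonds formed (products):
    C–C: 3 × 340 = 1020
    C–Cl: 1 × 334 = 334
    C–H: 9 × 423 = 3807
    Σ(formed) = 5161 kJ
  ΔH_2 = 5109 − 5161 = −52 kJ
ΔH_1 − ΔH_2 = −1590 kJ, so reaction 1 has the more negative ΔH; |ΔH_1 − ΔH_2| = 1590 kJ.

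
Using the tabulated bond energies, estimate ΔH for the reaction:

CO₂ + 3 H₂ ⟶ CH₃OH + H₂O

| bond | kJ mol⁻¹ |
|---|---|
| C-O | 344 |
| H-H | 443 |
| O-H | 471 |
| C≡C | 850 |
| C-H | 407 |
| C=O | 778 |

ΔH ≈ −93 kJ

Bonds broken (reactants):
  C=O: 2 × 778 = 1556
  H-H: 3 × 443 = 1329
  Σ(broken) = 2885 kJ
Bonds formed (products):
  C-H: 3 × 407 = 1221
  C-O: 1 × 344 = 344
  O-H: 3 × 471 = 1413
  Σ(formed) = 2978 kJ
ΔH = Σ(broken) − Σ(formed) = 2885 − 2978 = −93 kJ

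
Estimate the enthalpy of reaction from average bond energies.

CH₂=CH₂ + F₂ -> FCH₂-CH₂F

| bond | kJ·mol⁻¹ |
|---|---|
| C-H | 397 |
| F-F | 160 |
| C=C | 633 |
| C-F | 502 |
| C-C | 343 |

Bonds broken (reactants):
  C-H: 4 × 397 = 1588
  C=C: 1 × 633 = 633
  F-F: 1 × 160 = 160
  Σ(broken) = 2381 kJ
Bonds formed (products):
  C-C: 1 × 343 = 343
  C-F: 2 × 502 = 1004
  C-H: 4 × 397 = 1588
  Σ(formed) = 2935 kJ
ΔH = Σ(broken) − Σ(formed) = 2381 − 2935 = −554 kJ

ΔH ≈ −554 kJ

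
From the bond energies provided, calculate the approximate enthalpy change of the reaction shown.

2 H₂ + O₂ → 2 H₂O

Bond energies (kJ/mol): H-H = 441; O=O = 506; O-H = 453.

Bonds broken (reactants):
  H-H: 2 × 441 = 882
  O=O: 1 × 506 = 506
  Σ(broken) = 1388 kJ
Bonds formed (products):
  O-H: 4 × 453 = 1812
  Σ(formed) = 1812 kJ
ΔH = Σ(broken) − Σ(formed) = 1388 − 1812 = −424 kJ

ΔH ≈ −424 kJ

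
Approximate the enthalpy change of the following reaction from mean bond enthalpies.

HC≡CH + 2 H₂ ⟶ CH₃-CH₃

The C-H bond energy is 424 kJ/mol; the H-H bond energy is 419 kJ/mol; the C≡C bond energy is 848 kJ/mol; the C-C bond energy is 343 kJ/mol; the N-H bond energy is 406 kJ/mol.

ΔH ≈ −353 kJ

Bonds broken (reactants):
  C≡C: 1 × 848 = 848
  C-H: 2 × 424 = 848
  H-H: 2 × 419 = 838
  Σ(broken) = 2534 kJ
Bonds formed (products):
  C-C: 1 × 343 = 343
  C-H: 6 × 424 = 2544
  Σ(formed) = 2887 kJ
ΔH = Σ(broken) − Σ(formed) = 2534 − 2887 = −353 kJ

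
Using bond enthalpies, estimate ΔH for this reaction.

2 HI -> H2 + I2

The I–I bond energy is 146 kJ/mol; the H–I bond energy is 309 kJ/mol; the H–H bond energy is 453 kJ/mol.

Bonds broken (reactants):
  H–I: 2 × 309 = 618
  Σ(broken) = 618 kJ
Bonds formed (products):
  H–H: 1 × 453 = 453
  I–I: 1 × 146 = 146
  Σ(formed) = 599 kJ
ΔH = Σ(broken) − Σ(formed) = 618 − 599 = +19 kJ

ΔH ≈ +19 kJ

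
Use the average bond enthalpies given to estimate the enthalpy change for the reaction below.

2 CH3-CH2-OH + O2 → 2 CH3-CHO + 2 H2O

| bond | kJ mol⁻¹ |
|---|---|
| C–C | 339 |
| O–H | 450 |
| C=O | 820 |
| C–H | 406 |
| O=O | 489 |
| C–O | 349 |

Bonds broken (reactants):
  C–C: 2 × 339 = 678
  C–H: 10 × 406 = 4060
  C–O: 2 × 349 = 698
  O–H: 2 × 450 = 900
  O=O: 1 × 489 = 489
  Σ(broken) = 6825 kJ
Bonds formed (products):
  C–C: 2 × 339 = 678
  C–H: 8 × 406 = 3248
  C=O: 2 × 820 = 1640
  O–H: 4 × 450 = 1800
  Σ(formed) = 7366 kJ
ΔH = Σ(broken) − Σ(formed) = 6825 − 7366 = −541 kJ

ΔH ≈ −541 kJ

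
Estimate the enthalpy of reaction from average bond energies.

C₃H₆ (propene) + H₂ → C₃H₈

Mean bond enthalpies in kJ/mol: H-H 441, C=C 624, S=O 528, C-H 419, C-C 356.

Bonds broken (reactants):
  C-C: 1 × 356 = 356
  C-H: 6 × 419 = 2514
  C=C: 1 × 624 = 624
  H-H: 1 × 441 = 441
  Σ(broken) = 3935 kJ
Bonds formed (products):
  C-C: 2 × 356 = 712
  C-H: 8 × 419 = 3352
  Σ(formed) = 4064 kJ
ΔH = Σ(broken) − Σ(formed) = 3935 − 4064 = −129 kJ

ΔH ≈ −129 kJ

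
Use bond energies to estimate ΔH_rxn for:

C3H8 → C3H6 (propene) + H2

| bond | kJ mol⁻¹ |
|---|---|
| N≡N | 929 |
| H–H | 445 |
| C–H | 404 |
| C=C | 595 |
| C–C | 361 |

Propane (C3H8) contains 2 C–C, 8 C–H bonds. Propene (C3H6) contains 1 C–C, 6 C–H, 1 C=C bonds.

ΔH ≈ +129 kJ

Bonds broken (reactants):
  C–C: 2 × 361 = 722
  C–H: 8 × 404 = 3232
  Σ(broken) = 3954 kJ
Bonds formed (products):
  C–C: 1 × 361 = 361
  C–H: 6 × 404 = 2424
  C=C: 1 × 595 = 595
  H–H: 1 × 445 = 445
  Σ(formed) = 3825 kJ
ΔH = Σ(broken) − Σ(formed) = 3954 − 3825 = +129 kJ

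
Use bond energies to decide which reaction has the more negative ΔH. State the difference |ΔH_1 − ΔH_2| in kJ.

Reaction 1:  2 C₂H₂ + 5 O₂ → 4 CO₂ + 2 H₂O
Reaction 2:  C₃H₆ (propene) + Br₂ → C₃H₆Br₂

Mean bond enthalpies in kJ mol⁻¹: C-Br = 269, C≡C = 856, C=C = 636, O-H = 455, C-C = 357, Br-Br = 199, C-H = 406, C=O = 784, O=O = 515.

Reaction 1, by 2121 kJ

Reaction 1:
  Bonds broken (reactants):
    C≡C: 2 × 856 = 1712
    C-H: 4 × 406 = 1624
    O=O: 5 × 515 = 2575
    Σ(broken) = 5911 kJ
  Bonds formed (products):
    C=O: 8 × 784 = 6272
    O-H: 4 × 455 = 1820
    Σ(formed) = 8092 kJ
  ΔH_1 = 5911 − 8092 = −2181 kJ
Reaction 2:
  Bonds broken (reactants):
    Br-Br: 1 × 199 = 199
    C-C: 1 × 357 = 357
    C-H: 6 × 406 = 2436
    C=C: 1 × 636 = 636
    Σ(broken) = 3628 kJ
  Bonds formed (products):
    C-Br: 2 × 269 = 538
    C-C: 2 × 357 = 714
    C-H: 6 × 406 = 2436
    Σ(formed) = 3688 kJ
  ΔH_2 = 3628 − 3688 = −60 kJ
ΔH_1 − ΔH_2 = −2121 kJ, so reaction 1 has the more negative ΔH; |ΔH_1 − ΔH_2| = 2121 kJ.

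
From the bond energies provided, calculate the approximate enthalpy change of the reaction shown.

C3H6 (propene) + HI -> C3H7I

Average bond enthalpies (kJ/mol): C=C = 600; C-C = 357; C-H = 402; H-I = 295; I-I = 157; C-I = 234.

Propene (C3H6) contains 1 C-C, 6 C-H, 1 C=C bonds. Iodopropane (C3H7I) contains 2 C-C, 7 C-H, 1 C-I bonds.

ΔH ≈ −98 kJ

Bonds broken (reactants):
  C-C: 1 × 357 = 357
  C-H: 6 × 402 = 2412
  C=C: 1 × 600 = 600
  H-I: 1 × 295 = 295
  Σ(broken) = 3664 kJ
Bonds formed (products):
  C-C: 2 × 357 = 714
  C-H: 7 × 402 = 2814
  C-I: 1 × 234 = 234
  Σ(formed) = 3762 kJ
ΔH = Σ(broken) − Σ(formed) = 3664 − 3762 = −98 kJ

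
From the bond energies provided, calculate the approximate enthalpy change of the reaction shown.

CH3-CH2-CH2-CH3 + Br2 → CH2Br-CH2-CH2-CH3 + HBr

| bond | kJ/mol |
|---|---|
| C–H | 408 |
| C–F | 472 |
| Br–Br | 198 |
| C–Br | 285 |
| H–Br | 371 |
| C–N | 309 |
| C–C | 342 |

ΔH ≈ −50 kJ

Bonds broken (reactants):
  Br–Br: 1 × 198 = 198
  C–C: 3 × 342 = 1026
  C–H: 10 × 408 = 4080
  Σ(broken) = 5304 kJ
Bonds formed (products):
  C–Br: 1 × 285 = 285
  C–C: 3 × 342 = 1026
  C–H: 9 × 408 = 3672
  H–Br: 1 × 371 = 371
  Σ(formed) = 5354 kJ
ΔH = Σ(broken) − Σ(formed) = 5304 − 5354 = −50 kJ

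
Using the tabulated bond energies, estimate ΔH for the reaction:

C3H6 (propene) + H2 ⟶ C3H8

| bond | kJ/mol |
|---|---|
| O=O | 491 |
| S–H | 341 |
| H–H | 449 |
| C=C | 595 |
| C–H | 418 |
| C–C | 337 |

Bonds broken (reactants):
  C–C: 1 × 337 = 337
  C–H: 6 × 418 = 2508
  C=C: 1 × 595 = 595
  H–H: 1 × 449 = 449
  Σ(broken) = 3889 kJ
Bonds formed (products):
  C–C: 2 × 337 = 674
  C–H: 8 × 418 = 3344
  Σ(formed) = 4018 kJ
ΔH = Σ(broken) − Σ(formed) = 3889 − 4018 = −129 kJ

ΔH ≈ −129 kJ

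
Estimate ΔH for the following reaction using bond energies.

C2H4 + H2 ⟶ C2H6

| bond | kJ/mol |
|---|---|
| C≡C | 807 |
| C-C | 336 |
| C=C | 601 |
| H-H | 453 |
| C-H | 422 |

ΔH ≈ −126 kJ

Bonds broken (reactants):
  C-H: 4 × 422 = 1688
  C=C: 1 × 601 = 601
  H-H: 1 × 453 = 453
  Σ(broken) = 2742 kJ
Bonds formed (products):
  C-C: 1 × 336 = 336
  C-H: 6 × 422 = 2532
  Σ(formed) = 2868 kJ
ΔH = Σ(broken) − Σ(formed) = 2742 − 2868 = −126 kJ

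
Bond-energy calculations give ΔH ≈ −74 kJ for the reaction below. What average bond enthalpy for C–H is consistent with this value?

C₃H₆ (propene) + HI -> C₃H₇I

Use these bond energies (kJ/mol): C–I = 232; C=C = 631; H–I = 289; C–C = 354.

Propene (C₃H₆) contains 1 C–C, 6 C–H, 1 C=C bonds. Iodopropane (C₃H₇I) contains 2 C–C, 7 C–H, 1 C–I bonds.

D(C–H) ≈ 408 kJ/mol

Let D be the C–H bond energy.
Σ(broken) = 1×354 + 6×D + 1×631 + 1×289 = 1274 + 6D
Σ(formed) = 2×354 + 7×D + 1×232 = 940 + 7D
ΔH = Σ(broken) − Σ(formed) = (1274 + 6D) − (940 + 7D) = +334 − D
Setting this equal to −74 kJ gives D = 408 kJ/mol.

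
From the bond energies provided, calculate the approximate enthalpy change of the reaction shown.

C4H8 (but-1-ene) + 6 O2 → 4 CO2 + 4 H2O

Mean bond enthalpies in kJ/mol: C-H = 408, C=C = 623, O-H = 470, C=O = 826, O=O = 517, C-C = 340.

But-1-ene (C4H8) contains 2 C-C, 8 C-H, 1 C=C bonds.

ΔH ≈ −2699 kJ

Bonds broken (reactants):
  C-C: 2 × 340 = 680
  C-H: 8 × 408 = 3264
  C=C: 1 × 623 = 623
  O=O: 6 × 517 = 3102
  Σ(broken) = 7669 kJ
Bonds formed (products):
  C=O: 8 × 826 = 6608
  O-H: 8 × 470 = 3760
  Σ(formed) = 10368 kJ
ΔH = Σ(broken) − Σ(formed) = 7669 − 10368 = −2699 kJ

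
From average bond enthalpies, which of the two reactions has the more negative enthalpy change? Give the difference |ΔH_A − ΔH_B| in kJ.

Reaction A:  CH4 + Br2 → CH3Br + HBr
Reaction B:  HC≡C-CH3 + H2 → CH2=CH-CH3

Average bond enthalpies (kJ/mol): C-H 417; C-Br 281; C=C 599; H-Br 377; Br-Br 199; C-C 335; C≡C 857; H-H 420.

Reaction A:
  Bonds broken (reactants):
    Br-Br: 1 × 199 = 199
    C-H: 4 × 417 = 1668
    Σ(broken) = 1867 kJ
  Bonds formed (products):
    C-Br: 1 × 281 = 281
    C-H: 3 × 417 = 1251
    H-Br: 1 × 377 = 377
    Σ(formed) = 1909 kJ
  ΔH_A = 1867 − 1909 = −42 kJ
Reaction B:
  Bonds broken (reactants):
    C≡C: 1 × 857 = 857
    C-C: 1 × 335 = 335
    C-H: 4 × 417 = 1668
    H-H: 1 × 420 = 420
    Σ(broken) = 3280 kJ
  Bonds formed (products):
    C-C: 1 × 335 = 335
    C-H: 6 × 417 = 2502
    C=C: 1 × 599 = 599
    Σ(formed) = 3436 kJ
  ΔH_B = 3280 − 3436 = −156 kJ
ΔH_A − ΔH_B = +114 kJ, so reaction B has the more negative ΔH; |ΔH_A − ΔH_B| = 114 kJ.

Reaction B, by 114 kJ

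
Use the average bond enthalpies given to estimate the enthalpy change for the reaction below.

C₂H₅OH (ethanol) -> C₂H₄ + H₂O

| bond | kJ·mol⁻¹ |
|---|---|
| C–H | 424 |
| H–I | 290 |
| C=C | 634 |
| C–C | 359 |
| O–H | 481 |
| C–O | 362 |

ΔH ≈ +30 kJ

Bonds broken (reactants):
  C–C: 1 × 359 = 359
  C–H: 5 × 424 = 2120
  C–O: 1 × 362 = 362
  O–H: 1 × 481 = 481
  Σ(broken) = 3322 kJ
Bonds formed (products):
  C–H: 4 × 424 = 1696
  C=C: 1 × 634 = 634
  O–H: 2 × 481 = 962
  Σ(formed) = 3292 kJ
ΔH = Σ(broken) − Σ(formed) = 3322 − 3292 = +30 kJ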